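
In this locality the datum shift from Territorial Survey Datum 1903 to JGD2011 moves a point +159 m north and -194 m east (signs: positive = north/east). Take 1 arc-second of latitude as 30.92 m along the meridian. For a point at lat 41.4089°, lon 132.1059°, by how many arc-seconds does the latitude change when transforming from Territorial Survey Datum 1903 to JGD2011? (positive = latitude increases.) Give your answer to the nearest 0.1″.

1″ of latitude = 30.92 m, so Δφ = 159.0 / 30.92 = 5.142″.

Δφ = 5.1″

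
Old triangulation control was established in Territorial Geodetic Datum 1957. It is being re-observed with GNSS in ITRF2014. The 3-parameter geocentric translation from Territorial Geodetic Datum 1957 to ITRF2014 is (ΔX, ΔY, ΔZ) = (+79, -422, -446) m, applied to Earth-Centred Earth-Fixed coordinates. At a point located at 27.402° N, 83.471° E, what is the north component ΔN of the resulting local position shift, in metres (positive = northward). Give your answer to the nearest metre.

ΔN = -207 m

The local north axis is (−sin φ cos λ, −sin φ sin λ, cos φ), giving ΔN = -4.134 + 192.958 − 395.958 = -207.13 m.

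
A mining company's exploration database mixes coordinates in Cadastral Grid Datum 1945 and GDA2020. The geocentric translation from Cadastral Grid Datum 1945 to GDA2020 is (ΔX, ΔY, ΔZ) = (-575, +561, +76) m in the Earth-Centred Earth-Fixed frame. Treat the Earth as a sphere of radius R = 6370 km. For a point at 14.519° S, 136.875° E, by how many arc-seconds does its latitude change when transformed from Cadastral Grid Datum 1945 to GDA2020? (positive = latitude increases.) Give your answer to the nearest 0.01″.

sin φ = -0.250701, cos φ = 0.968065, sin λ = 0.683592, cos λ = -0.729864.
North component: ΔN = −sin φ cos λ·ΔX − sin φ sin λ·ΔY + cos φ·ΔZ = −(-0.250701)(-0.729864)(-575) − (-0.250701)(0.683592)(561) + (0.968065)(76) = 274.93 m.
1° of latitude spans πR/180 = 111177 m, so Δφ = 274.93 / 111177 × 3600 = 8.902″.

Δφ = 8.90″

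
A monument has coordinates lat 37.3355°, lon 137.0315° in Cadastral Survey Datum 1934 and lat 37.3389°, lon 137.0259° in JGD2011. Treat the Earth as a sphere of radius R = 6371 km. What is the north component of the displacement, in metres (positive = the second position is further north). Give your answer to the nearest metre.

ΔN = 378 m

Δφ = 37.3389° − 37.3355° = +0.0034°; Δλ = 137.0259° − 137.0315° = -0.0056°.
1° along a meridian = πR/180 = 111195 m.
ΔN = Δφ × 111195 = 378.1 m; ΔE = Δλ × 111195 × cos(37.3355°) = -0.0056 × 111195 × 0.795098 = -495.1 m.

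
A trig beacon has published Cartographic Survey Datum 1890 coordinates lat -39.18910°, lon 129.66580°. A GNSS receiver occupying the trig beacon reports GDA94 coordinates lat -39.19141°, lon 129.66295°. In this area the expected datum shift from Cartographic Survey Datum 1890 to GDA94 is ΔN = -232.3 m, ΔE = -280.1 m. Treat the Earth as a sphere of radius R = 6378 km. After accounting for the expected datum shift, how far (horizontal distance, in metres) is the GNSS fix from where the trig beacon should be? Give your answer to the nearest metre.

Observed coordinate differences: Δφ = -0.00231°, Δλ = -0.00285°.
Converting to metres (1° lat = 111317 m, cos φ = 0.775065): observed ΔN = -257.1 m, observed ΔE = -245.9 m.
Subtracting the expected shift leaves a residual of -257.1 − (-232.3) = -24.8 m north and -245.9 − (-280.1) = 34.2 m east.
Residual distance = √((-24.8)² + 34.2²) = 42.3 m.

42 m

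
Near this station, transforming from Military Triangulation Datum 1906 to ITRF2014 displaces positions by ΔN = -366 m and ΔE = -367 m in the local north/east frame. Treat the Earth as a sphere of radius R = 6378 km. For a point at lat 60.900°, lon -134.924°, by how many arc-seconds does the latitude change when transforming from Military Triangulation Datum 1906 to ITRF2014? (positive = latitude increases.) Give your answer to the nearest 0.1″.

On a sphere of radius R, 1 rad of latitude = R, so Δφ = ΔN / R = -366.0 / 6378000 = -5.7385e-05 rad = -11.836″.

Δφ = -11.8″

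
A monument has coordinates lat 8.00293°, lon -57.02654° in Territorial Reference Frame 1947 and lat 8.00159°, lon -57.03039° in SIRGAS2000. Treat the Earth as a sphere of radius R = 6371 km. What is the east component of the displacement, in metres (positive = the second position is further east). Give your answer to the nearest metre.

Δφ = 8.00159° − 8.00293° = -0.00134°; Δλ = -57.03039° − -57.02654° = -0.00385°.
1° along a meridian = πR/180 = 111195 m.
ΔN = Δφ × 111195 = -149.0 m; ΔE = Δλ × 111195 × cos(8.00293°) = -0.00385 × 111195 × 0.990261 = -423.9 m.

ΔE = -424 m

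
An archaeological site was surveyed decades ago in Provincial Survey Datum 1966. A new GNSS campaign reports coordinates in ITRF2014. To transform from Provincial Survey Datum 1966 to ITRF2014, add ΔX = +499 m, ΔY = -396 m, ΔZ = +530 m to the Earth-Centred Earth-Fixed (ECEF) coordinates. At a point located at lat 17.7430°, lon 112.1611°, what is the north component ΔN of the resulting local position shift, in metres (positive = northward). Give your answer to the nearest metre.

The local north axis is (−sin φ cos λ, −sin φ sin λ, cos φ), giving ΔN = 57.362 + 111.765 + 504.790 = 673.92 m.

ΔN = 674 m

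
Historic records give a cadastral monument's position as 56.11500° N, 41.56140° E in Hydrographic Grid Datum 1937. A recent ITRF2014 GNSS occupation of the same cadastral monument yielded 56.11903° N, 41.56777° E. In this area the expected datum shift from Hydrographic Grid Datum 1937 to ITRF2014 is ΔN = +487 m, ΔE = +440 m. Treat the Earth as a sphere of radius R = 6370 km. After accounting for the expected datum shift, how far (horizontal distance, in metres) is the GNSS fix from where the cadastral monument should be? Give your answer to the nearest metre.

60 m

Observed coordinate differences: Δφ = +0.00403°, Δλ = +0.00637°.
Converting to metres (1° lat = 111177 m, cos φ = 0.557528): observed ΔN = 448.0 m, observed ΔE = 394.8 m.
Subtracting the expected shift leaves a residual of 448.0 − (487) = -39.0 m north and 394.8 − (440) = -45.2 m east.
Residual distance = √((-39.0)² + (-45.2)²) = 59.6 m.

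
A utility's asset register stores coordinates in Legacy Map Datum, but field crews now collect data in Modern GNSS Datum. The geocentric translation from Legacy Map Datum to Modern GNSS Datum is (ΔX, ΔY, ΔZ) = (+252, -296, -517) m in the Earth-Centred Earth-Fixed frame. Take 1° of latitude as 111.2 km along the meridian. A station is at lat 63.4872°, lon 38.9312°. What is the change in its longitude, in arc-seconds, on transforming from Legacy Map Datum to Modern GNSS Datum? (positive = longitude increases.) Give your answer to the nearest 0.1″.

Δλ = -28.2″

sin φ = 0.894835, cos φ = 0.446398, sin λ = 0.628387, cos λ = 0.777901.
East component: ΔE = −sin λ·ΔX + cos λ·ΔY = −(0.628387)(252) + (0.777901)(-296) = -388.61 m.
1° of latitude spans 111200 m; at latitude φ, 1° of longitude spans that × cos φ = 49639.4 m, so Δλ = -388.61 / 49639.4 × 3600 = -28.183″.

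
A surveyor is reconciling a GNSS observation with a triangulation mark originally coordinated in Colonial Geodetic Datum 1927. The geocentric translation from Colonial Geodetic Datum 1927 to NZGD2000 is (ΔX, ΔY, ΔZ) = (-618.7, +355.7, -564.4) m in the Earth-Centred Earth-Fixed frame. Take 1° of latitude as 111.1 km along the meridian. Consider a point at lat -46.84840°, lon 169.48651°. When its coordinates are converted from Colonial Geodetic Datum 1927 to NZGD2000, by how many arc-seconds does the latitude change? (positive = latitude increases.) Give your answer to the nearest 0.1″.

Δφ = 3.4″

sin φ = -0.729547, cos φ = 0.683931, sin λ = 0.182467, cos λ = -0.983212.
North component: ΔN = −sin φ cos λ·ΔX − sin φ sin λ·ΔY + cos φ·ΔZ = −(-0.729547)(-0.983212)(-618.7) − (-0.729547)(0.182467)(355.7) + (0.683931)(-564.4) = 105.13 m.
1° of latitude spans 111100 m, so Δφ = 105.13 / 111100 × 3600 = 3.407″.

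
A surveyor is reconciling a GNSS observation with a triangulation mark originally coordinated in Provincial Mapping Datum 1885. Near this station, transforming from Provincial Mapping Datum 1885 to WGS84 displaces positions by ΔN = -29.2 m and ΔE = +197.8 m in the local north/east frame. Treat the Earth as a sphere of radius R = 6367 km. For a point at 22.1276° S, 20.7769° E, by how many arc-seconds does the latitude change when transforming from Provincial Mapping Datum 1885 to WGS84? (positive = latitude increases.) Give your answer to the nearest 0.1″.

On a sphere of radius R, 1 rad of latitude = R, so Δφ = ΔN / R = -29.2 / 6367000 = -4.5861e-06 rad = -0.946″.

Δφ = -0.9″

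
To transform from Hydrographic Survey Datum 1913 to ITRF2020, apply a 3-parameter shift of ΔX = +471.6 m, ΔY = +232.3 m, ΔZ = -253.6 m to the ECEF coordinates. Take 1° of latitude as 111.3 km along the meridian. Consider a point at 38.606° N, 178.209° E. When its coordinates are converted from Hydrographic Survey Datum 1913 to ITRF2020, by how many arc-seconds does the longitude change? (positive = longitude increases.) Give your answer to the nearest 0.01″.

sin φ = 0.623961, cos φ = 0.781455, sin λ = 0.031254, cos λ = -0.999511.
East component: ΔE = −sin λ·ΔX + cos λ·ΔY = −(0.031254)(471.6) + (-0.999511)(232.3) = -246.93 m.
1° of latitude spans 111300 m; at latitude φ, 1° of longitude spans that × cos φ = 86976.0 m, so Δλ = -246.93 / 86976.0 × 3600 = -10.220″.

Δλ = -10.22″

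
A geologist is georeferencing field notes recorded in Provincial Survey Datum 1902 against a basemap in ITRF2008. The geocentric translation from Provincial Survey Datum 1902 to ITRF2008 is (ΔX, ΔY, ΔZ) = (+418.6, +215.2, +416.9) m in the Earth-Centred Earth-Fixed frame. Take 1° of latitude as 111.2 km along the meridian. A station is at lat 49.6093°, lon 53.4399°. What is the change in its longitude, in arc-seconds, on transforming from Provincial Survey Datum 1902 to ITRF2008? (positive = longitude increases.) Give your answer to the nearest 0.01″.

Δλ = -10.39″

sin φ = 0.761643, cos φ = 0.647996, sin λ = 0.803232, cos λ = 0.595666.
East component: ΔE = −sin λ·ΔX + cos λ·ΔY = −(0.803232)(418.6) + (0.595666)(215.2) = -208.05 m.
1° of latitude spans 111200 m; at latitude φ, 1° of longitude spans that × cos φ = 72057.2 m, so Δλ = -208.05 / 72057.2 × 3600 = -10.394″.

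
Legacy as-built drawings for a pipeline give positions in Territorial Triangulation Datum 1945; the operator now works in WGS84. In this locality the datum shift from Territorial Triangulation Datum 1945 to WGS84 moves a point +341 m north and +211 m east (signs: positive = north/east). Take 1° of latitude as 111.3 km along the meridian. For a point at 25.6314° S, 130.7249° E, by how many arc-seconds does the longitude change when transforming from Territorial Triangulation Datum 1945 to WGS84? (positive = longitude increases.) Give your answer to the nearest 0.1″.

Δλ = 7.6″

At latitude -25.6314°, cos φ = 0.901596.
1° of longitude at this latitude = 111.3 × cos φ = 100.35 km, so Δλ = 211.0 / 100347.6 = 0.0021027° = 7.570″.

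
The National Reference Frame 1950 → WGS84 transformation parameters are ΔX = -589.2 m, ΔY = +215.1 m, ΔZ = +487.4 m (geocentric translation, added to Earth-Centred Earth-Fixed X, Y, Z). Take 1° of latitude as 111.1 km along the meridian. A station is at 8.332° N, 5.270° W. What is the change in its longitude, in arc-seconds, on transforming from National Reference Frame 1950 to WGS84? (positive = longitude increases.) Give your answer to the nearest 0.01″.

Δλ = 5.24″

sin φ = 0.144909, cos φ = 0.989445, sin λ = -0.091849, cos λ = 0.995773.
East component: ΔE = −sin λ·ΔX + cos λ·ΔY = −(-0.091849)(-589.2) + (0.995773)(215.1) = 160.07 m.
1° of latitude spans 111100 m; at latitude φ, 1° of longitude spans that × cos φ = 109927.3 m, so Δλ = 160.07 / 109927.3 × 3600 = 5.242″.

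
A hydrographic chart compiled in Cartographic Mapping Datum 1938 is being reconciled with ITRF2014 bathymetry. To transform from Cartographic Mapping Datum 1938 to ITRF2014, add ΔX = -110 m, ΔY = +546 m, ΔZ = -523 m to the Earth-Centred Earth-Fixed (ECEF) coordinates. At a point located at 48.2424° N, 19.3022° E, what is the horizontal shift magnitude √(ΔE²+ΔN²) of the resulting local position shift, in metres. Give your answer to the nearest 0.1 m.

684.7 m

The local east axis at (φ, λ) is (−sin λ, cos λ, 0), so ΔE = −sin(19.3022°)·(-110) + cos(19.3022°)·546 = 551.67 m.
The local north axis is (−sin φ cos λ, −sin φ sin λ, cos φ), giving ΔN = 77.444 − 134.633 − 348.308 = -405.50 m.
Horizontal magnitude = √(ΔE² + ΔN²) = √(551.67² + (-405.50)²) = 684.67 m.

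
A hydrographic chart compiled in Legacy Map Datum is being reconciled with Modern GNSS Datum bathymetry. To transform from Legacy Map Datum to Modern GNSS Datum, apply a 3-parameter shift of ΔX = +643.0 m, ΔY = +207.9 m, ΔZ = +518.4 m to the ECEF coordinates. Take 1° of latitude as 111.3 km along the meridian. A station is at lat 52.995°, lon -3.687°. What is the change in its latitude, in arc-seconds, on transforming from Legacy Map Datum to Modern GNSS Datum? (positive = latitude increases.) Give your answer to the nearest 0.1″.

Δφ = -6.1″

sin φ = 0.798583, cos φ = 0.601885, sin λ = -0.064306, cos λ = 0.997930.
North component: ΔN = −sin φ cos λ·ΔX − sin φ sin λ·ΔY + cos φ·ΔZ = −(0.798583)(0.997930)(643.0) − (0.798583)(-0.064306)(207.9) + (0.601885)(518.4) = -189.73 m.
1° of latitude spans 111300 m, so Δφ = -189.73 / 111300 × 3600 = -6.137″.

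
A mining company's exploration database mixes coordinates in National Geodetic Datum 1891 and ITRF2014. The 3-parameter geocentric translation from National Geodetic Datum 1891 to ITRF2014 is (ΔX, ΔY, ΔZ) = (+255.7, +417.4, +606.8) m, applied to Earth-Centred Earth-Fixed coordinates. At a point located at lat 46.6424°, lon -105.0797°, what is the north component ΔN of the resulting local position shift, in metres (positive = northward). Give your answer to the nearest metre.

ΔN = 758 m

The local north axis is (−sin φ cos λ, −sin φ sin λ, cos φ), giving ΔN = 48.368 + 293.034 + 416.598 = 758.00 m.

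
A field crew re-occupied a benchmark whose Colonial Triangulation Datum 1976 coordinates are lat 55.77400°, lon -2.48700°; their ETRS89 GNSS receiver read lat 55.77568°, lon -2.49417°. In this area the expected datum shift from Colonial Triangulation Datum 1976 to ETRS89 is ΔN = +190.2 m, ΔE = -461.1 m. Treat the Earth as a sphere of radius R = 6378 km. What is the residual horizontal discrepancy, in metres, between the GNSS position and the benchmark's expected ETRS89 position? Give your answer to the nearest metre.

Observed coordinate differences: Δφ = +0.00168°, Δλ = -0.00717°.
Converting to metres (1° lat = 111317 m, cos φ = 0.562459): observed ΔN = 187.0 m, observed ΔE = -448.9 m.
Subtracting the expected shift leaves a residual of 187.0 − (190.2) = -3.2 m north and -448.9 − (-461.1) = 12.2 m east.
Residual distance = √((-3.2)² + 12.2²) = 12.6 m.

13 m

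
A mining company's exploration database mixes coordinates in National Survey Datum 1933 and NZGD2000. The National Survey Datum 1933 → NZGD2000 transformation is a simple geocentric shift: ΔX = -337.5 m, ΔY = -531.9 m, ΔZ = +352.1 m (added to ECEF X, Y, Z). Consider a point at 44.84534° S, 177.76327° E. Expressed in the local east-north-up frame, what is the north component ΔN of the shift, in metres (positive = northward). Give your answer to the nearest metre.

ΔN = 473 m

At φ = -44.84534°, λ = 177.76327°: sin φ = -0.705195, cos φ = 0.709013, sin λ = 0.039028, cos λ = -0.999238.
ΔN = −sin φ cos λ·ΔX − sin φ sin λ·ΔY + cos φ·ΔZ = −(-0.705195)(-0.999238)(-337.5) − (-0.705195)(0.039028)(-531.9) + (0.709013)(352.1) = 472.83 m.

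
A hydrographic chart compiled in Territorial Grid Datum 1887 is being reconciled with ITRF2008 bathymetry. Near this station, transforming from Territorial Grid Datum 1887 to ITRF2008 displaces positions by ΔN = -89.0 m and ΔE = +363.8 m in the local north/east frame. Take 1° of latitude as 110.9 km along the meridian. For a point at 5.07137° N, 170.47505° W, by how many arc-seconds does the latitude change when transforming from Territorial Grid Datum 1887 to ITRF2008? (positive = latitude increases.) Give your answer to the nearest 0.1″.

Δφ = -2.9″

1° of latitude = 110.9 km, so Δφ = -89.0 / 110900 = -0.0008025° = -2.889″.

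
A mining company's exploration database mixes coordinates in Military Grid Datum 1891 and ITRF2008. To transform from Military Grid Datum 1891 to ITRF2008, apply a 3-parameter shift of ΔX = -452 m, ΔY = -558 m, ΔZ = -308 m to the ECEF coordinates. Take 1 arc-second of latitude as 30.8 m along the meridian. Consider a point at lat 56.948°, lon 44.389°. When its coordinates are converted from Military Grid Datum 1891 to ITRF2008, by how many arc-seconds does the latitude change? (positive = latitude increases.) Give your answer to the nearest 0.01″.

sin φ = 0.838176, cos φ = 0.545400, sin λ = 0.699526, cos λ = 0.714607.
North component: ΔN = −sin φ cos λ·ΔX − sin φ sin λ·ΔY + cos φ·ΔZ = −(0.838176)(0.714607)(-452) − (0.838176)(0.699526)(-558) + (0.545400)(-308) = 429.92 m.
1° of latitude spans 3600 × 30.80 = 110880 m, so Δφ = 429.92 / 110880 × 3600 = 13.958″.

Δφ = 13.96″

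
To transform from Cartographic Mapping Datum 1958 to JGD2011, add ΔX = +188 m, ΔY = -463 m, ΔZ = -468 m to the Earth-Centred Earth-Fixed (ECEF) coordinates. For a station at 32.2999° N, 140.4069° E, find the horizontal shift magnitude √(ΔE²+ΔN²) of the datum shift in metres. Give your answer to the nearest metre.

At φ = 32.2999°, λ = 140.4069°: sin φ = 0.534351, cos φ = 0.845263, sin λ = 0.637331, cos λ = -0.770590.
ΔE = −sin λ·ΔX + cos λ·ΔY = −(0.637331)·(188) + (-0.770590)·(-463) = 236.96 m.
ΔN = −sin φ cos λ·ΔX − sin φ sin λ·ΔY + cos φ·ΔZ = −(0.534351)(-0.770590)(188) − (0.534351)(0.637331)(-463) + (0.845263)(-468) = -160.49 m.
Horizontal magnitude = √(ΔE² + ΔN²) = √(236.96² + (-160.49)²) = 286.20 m.

286 m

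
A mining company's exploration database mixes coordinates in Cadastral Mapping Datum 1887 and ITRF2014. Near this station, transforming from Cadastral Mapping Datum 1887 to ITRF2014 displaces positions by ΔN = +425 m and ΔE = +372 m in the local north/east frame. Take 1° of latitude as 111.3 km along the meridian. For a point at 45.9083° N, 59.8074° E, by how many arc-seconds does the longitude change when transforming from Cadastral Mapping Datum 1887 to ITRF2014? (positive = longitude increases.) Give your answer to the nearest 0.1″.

Δλ = 17.3″

At latitude 45.9083°, cos φ = 0.695809.
1° of longitude at this latitude = 111.3 × cos φ = 77.44 km, so Δλ = 372.0 / 77443.5 = 0.0048035° = 17.293″.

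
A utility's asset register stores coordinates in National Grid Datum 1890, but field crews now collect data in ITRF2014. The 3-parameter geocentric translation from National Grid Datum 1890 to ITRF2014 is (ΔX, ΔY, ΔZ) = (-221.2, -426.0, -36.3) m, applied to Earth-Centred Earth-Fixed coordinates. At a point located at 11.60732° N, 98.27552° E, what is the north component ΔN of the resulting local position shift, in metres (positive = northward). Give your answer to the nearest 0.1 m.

ΔN = 42.9 m

The local north axis is (−sin φ cos λ, −sin φ sin λ, cos φ), giving ΔN = -6.406 + 84.820 − 35.558 = 42.86 m.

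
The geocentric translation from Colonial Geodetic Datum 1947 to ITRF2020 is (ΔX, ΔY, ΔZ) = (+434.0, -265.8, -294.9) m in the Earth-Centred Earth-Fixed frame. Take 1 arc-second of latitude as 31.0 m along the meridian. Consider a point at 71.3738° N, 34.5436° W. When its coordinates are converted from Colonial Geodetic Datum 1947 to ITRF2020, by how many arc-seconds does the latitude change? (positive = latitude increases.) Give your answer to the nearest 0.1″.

Δφ = -18.6″

sin φ = 0.947622, cos φ = 0.319393, sin λ = -0.567033, cos λ = 0.823695.
North component: ΔN = −sin φ cos λ·ΔX − sin φ sin λ·ΔY + cos φ·ΔZ = −(0.947622)(0.823695)(434.0) − (0.947622)(-0.567033)(-265.8) + (0.319393)(-294.9) = -575.77 m.
1° of latitude spans 3600 × 31.00 = 111600 m, so Δφ = -575.77 / 111600 × 3600 = -18.573″.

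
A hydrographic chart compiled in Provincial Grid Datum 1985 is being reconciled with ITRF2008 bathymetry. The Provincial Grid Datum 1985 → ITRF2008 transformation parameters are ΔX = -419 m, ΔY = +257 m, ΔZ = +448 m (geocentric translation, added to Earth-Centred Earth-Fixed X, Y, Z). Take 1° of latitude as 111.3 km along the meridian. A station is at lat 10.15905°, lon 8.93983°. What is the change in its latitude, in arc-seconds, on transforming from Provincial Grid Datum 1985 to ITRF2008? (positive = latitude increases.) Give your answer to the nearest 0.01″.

Δφ = 16.40″

sin φ = 0.176381, cos φ = 0.984322, sin λ = 0.155397, cos λ = 0.987852.
North component: ΔN = −sin φ cos λ·ΔX − sin φ sin λ·ΔY + cos φ·ΔZ = −(0.176381)(0.987852)(-419) − (0.176381)(0.155397)(257) + (0.984322)(448) = 506.94 m.
1° of latitude spans 111300 m, so Δφ = 506.94 / 111300 × 3600 = 16.397″.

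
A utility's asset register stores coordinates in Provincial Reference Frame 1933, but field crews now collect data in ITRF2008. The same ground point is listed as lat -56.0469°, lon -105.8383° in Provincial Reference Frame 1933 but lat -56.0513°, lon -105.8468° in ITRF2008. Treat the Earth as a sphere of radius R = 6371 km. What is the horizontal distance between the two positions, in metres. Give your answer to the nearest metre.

Δφ = -56.0513° − -56.0469° = -0.0044°; Δλ = -105.8468° − -105.8383° = -0.0085°.
1° along a meridian = πR/180 = 111195 m.
ΔN = Δφ × 111195 = -489.3 m; ΔE = Δλ × 111195 × cos(-56.0469°) = -0.0085 × 111195 × 0.558514 = -527.9 m.
Distance = √(ΔE² + ΔN²) = √((-527.9)² + (-489.3)²) = 719.7 m.

720 m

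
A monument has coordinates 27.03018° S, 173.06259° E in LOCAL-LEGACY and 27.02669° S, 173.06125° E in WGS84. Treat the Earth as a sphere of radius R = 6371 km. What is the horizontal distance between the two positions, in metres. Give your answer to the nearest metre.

410 m

Δφ = -27.02669° − -27.03018° = +0.00349°; Δλ = 173.06125° − 173.06259° = -0.00134°.
1° along a meridian = πR/180 = 111195 m.
ΔN = Δφ × 111195 = 388.1 m; ΔE = Δλ × 111195 × cos(-27.03018°) = -0.00134 × 111195 × 0.890767 = -132.7 m.
Distance = √(ΔE² + ΔN²) = √((-132.7)² + 388.1²) = 410.1 m.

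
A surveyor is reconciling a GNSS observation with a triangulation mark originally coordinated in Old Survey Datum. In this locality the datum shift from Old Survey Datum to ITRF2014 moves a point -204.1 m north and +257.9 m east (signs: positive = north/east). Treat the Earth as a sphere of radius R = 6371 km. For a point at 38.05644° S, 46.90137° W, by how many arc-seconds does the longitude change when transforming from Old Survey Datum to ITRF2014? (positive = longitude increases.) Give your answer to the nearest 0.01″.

At latitude -38.05644°, cos φ = 0.787404.
One radian of longitude at latitude φ spans R cos φ, so Δλ = ΔE / (R cos φ) = 257.9 / (6371000 × 0.787404) = 5.1410e-05 rad = 10.604″.

Δλ = 10.60″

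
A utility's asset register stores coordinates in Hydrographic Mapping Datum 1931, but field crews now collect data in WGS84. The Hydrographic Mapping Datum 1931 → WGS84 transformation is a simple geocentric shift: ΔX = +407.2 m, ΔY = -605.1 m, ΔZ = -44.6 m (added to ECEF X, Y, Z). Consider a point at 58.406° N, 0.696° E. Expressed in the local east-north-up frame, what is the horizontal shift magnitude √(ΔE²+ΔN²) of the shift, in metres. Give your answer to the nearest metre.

At φ = 58.406°, λ = 0.696°: sin φ = 0.851782, cos φ = 0.523897, sin λ = 0.012147, cos λ = 0.999926.
ΔE = −sin λ·ΔX + cos λ·ΔY = −(0.012147)·(407.2) + (0.999926)·(-605.1) = -610.00 m.
ΔN = −sin φ cos λ·ΔX − sin φ sin λ·ΔY + cos φ·ΔZ = −(0.851782)(0.999926)(407.2) − (0.851782)(0.012147)(-605.1) + (0.523897)(-44.6) = -363.92 m.
Horizontal magnitude = √(ΔE² + ΔN²) = √((-610.00)² + (-363.92)²) = 710.31 m.

710 m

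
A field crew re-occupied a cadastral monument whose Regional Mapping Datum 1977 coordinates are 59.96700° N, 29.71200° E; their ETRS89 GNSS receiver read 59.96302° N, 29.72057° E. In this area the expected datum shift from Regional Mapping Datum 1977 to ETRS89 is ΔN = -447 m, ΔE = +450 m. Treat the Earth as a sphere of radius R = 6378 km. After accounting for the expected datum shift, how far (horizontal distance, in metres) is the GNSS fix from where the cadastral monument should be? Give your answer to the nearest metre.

28 m

Observed coordinate differences: Δφ = -0.00398°, Δλ = +0.00857°.
Converting to metres (1° lat = 111317 m, cos φ = 0.500499): observed ΔN = -443.0 m, observed ΔE = 477.5 m.
Subtracting the expected shift leaves a residual of -443.0 − (-447) = 4.0 m north and 477.5 − (450) = 27.5 m east.
Residual distance = √(4.0² + 27.5²) = 27.8 m.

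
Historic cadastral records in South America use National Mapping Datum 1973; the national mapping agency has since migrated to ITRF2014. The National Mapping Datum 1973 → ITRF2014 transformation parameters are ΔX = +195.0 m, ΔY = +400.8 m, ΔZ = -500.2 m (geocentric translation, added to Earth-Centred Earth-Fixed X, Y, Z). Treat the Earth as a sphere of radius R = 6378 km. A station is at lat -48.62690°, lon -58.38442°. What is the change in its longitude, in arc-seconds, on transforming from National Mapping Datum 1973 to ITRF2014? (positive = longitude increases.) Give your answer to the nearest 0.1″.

sin φ = -0.750421, cos φ = 0.660960, sin λ = -0.851584, cos λ = 0.524217.
East component: ΔE = −sin λ·ΔX + cos λ·ΔY = −(-0.851584)(195.0) + (0.524217)(400.8) = 376.17 m.
1° of latitude spans πR/180 = 111317 m; at latitude φ, 1° of longitude spans that × cos φ = 73576.1 m, so Δλ = 376.17 / 73576.1 × 3600 = 18.405″.

Δλ = 18.4″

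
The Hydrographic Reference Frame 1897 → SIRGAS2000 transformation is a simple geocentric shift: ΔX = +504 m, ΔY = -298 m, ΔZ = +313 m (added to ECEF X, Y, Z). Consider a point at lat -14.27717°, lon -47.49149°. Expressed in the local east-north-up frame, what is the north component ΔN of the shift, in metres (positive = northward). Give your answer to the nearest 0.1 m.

The local north axis is (−sin φ cos λ, −sin φ sin λ, cos φ), giving ΔN = 83.985 + 54.176 + 303.333 = 441.49 m.

ΔN = 441.5 m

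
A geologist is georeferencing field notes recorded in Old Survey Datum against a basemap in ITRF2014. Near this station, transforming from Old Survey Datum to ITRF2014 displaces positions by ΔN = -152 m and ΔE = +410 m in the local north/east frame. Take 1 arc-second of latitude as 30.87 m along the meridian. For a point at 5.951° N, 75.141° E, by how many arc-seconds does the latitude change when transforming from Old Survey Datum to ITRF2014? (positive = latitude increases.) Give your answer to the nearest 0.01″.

1″ of latitude = 30.87 m, so Δφ = -152.0 / 30.87 = -4.924″.

Δφ = -4.92″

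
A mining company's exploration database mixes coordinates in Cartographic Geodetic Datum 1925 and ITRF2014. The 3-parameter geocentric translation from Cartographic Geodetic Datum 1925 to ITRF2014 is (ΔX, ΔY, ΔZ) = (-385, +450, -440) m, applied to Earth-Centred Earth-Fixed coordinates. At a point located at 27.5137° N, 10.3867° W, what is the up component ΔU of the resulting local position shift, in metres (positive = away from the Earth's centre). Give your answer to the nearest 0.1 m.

ΔU = -611.1 m

The local up (radial) axis is (cos φ cos λ, cos φ sin λ, sin φ), giving ΔU = -335.861 − 71.955 − 203.263 = -611.08 m.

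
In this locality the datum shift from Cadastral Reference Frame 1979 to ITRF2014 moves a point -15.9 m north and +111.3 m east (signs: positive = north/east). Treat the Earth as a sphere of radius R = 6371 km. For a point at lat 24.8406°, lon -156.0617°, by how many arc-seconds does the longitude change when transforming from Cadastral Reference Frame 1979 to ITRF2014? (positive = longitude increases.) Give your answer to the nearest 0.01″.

At latitude 24.8406°, cos φ = 0.907480.
One radian of longitude at latitude φ spans R cos φ, so Δλ = ΔE / (R cos φ) = 111.3 / (6371000 × 0.907480) = 1.9251e-05 rad = 3.971″.

Δλ = 3.97″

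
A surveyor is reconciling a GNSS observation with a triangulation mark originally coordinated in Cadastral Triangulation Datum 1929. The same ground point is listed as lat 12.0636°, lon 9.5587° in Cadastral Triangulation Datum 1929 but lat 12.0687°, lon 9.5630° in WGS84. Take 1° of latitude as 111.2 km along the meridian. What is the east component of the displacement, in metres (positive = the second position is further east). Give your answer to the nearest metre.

Δφ = 12.0687° − 12.0636° = +0.0051°; Δλ = 9.5630° − 9.5587° = +0.0043°.
ΔN = Δφ × 111200 = 567.1 m; ΔE = Δλ × 111200 × cos(12.0636°) = +0.0043 × 111200 × 0.977916 = 467.6 m.

ΔE = 468 m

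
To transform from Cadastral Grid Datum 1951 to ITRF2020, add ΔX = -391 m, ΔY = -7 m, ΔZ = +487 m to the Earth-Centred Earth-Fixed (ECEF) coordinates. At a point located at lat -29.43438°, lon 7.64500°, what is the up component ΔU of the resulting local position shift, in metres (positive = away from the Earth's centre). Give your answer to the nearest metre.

ΔU = -578 m

At φ = -29.43438°, λ = 7.64500°: sin φ = -0.491426, cos φ = 0.870919, sin λ = 0.133035, cos λ = 0.991111.
ΔU = cos φ cos λ·ΔX + cos φ sin λ·ΔY + sin φ·ΔZ = (0.870919)(0.991111)(-391) + (0.870919)(0.133035)(-7) + (-0.491426)(487) = -577.64 m.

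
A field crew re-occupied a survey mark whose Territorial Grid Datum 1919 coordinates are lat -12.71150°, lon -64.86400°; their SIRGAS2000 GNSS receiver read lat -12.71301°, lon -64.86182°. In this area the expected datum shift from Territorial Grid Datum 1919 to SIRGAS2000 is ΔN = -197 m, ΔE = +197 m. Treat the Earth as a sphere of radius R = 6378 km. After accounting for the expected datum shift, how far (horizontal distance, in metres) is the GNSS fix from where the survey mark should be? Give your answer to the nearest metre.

49 m

Observed coordinate differences: Δφ = -0.00151°, Δλ = +0.00218°.
Converting to metres (1° lat = 111317 m, cos φ = 0.975490): observed ΔN = -168.1 m, observed ΔE = 236.7 m.
Subtracting the expected shift leaves a residual of -168.1 − (-197) = 28.9 m north and 236.7 − (197) = 39.7 m east.
Residual distance = √(28.9² + 39.7²) = 49.1 m.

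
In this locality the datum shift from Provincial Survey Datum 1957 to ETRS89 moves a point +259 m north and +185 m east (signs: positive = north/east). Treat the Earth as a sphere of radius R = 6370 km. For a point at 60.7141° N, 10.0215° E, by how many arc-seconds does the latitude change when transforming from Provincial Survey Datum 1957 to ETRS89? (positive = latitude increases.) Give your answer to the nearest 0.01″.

On a sphere of radius R, 1 rad of latitude = R, so Δφ = ΔN / R = 259.0 / 6370000 = 4.0659e-05 rad = 8.387″.

Δφ = 8.39″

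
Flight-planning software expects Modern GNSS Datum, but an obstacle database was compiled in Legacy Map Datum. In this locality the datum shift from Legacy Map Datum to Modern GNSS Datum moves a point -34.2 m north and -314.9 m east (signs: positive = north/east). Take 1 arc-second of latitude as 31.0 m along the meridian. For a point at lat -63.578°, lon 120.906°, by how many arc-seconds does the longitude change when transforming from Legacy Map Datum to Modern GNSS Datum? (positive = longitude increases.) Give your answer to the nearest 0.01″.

Δλ = -22.83″

At latitude -63.578°, cos φ = 0.444979.
1″ of longitude at this latitude = 31.00 × cos φ = 13.7944 m, so Δλ = -314.9 / 13.7944 = -22.828″.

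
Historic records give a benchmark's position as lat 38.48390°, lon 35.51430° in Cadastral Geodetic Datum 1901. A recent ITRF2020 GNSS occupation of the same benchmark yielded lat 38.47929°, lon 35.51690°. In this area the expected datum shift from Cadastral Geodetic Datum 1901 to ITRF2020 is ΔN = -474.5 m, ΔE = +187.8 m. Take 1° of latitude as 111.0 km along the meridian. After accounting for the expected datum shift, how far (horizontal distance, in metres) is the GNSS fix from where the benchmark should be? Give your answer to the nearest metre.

53 m

Observed coordinate differences: Δφ = -0.00461°, Δλ = +0.00260°.
Converting to metres (1° lat = 111000 m, cos φ = 0.782783): observed ΔN = -511.7 m, observed ΔE = 225.9 m.
Subtracting the expected shift leaves a residual of -511.7 − (-474.5) = -37.2 m north and 225.9 − (187.8) = 38.1 m east.
Residual distance = √((-37.2)² + 38.1²) = 53.3 m.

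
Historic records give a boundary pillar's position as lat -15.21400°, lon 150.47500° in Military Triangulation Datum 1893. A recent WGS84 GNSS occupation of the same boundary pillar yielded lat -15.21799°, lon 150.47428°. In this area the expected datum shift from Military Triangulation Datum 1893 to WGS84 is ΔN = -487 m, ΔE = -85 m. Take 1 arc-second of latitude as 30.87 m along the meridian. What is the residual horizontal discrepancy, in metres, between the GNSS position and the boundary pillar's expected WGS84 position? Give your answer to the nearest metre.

44 m

Observed coordinate differences: Δφ = -0.00399°, Δλ = -0.00072°.
Converting to metres (1° lat = 111132 m, cos φ = 0.964952): observed ΔN = -443.4 m, observed ΔE = -77.2 m.
Subtracting the expected shift leaves a residual of -443.4 − (-487) = 43.6 m north and -77.2 − (-85) = 7.8 m east.
Residual distance = √(43.6² + 7.8²) = 44.3 m.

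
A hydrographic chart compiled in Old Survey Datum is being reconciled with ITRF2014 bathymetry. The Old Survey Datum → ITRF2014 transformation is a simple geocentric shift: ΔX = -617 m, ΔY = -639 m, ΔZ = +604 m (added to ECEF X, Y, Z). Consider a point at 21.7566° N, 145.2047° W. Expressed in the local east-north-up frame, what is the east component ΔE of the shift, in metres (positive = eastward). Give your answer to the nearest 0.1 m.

The local east axis at (φ, λ) is (−sin λ, cos λ, 0), so ΔE = −sin(-145.2047°)·(-617) + cos(-145.2047°)·(-639) = 172.66 m.

ΔE = 172.7 m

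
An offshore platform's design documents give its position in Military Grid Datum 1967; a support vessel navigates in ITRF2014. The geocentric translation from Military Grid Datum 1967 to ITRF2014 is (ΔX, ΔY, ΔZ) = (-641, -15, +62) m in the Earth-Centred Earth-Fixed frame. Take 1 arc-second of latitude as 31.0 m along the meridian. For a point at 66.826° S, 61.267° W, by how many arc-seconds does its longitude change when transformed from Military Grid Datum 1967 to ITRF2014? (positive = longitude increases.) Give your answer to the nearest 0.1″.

sin φ = -0.919314, cos φ = 0.393525, sin λ = -0.876869, cos λ = 0.480729.
East component: ΔE = −sin λ·ΔX + cos λ·ΔY = −(-0.876869)(-641) + (0.480729)(-15) = -569.28 m.
1° of latitude spans 3600 × 31.00 = 111600 m; at latitude φ, 1° of longitude spans that × cos φ = 43917.4 m, so Δλ = -569.28 / 43917.4 × 3600 = -46.665″.

Δλ = -46.7″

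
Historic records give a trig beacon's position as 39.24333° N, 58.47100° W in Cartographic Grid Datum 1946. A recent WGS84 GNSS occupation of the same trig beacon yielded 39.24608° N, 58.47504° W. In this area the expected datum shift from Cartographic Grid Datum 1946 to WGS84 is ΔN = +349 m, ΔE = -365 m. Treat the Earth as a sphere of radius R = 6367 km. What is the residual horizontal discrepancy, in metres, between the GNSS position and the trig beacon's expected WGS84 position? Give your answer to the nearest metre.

47 m

Observed coordinate differences: Δφ = +0.00275°, Δλ = -0.00404°.
Converting to metres (1° lat = 111125 m, cos φ = 0.774466): observed ΔN = 305.6 m, observed ΔE = -347.7 m.
Subtracting the expected shift leaves a residual of 305.6 − (349) = -43.4 m north and -347.7 − (-365) = 17.3 m east.
Residual distance = √((-43.4)² + 17.3²) = 46.7 m.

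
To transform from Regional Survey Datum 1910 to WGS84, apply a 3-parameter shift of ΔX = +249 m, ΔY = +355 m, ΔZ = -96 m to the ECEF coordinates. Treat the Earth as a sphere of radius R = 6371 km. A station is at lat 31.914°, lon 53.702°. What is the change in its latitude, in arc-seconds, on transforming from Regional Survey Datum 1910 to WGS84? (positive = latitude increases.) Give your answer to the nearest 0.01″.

sin φ = 0.528646, cos φ = 0.848843, sin λ = 0.805949, cos λ = 0.591985.
North component: ΔN = −sin φ cos λ·ΔX − sin φ sin λ·ΔY + cos φ·ΔZ = −(0.528646)(0.591985)(249) − (0.528646)(0.805949)(355) + (0.848843)(-96) = -310.67 m.
1° of latitude spans πR/180 = 111195 m, so Δφ = -310.67 / 111195 × 3600 = -10.058″.

Δφ = -10.06″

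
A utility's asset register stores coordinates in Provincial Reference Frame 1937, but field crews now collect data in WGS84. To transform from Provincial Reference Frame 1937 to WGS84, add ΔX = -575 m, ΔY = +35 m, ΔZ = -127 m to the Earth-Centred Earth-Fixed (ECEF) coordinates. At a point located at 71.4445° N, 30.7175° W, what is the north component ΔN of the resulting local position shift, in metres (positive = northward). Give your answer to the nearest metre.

ΔN = 445 m

At φ = 71.4445°, λ = -30.7175°: sin φ = 0.948016, cos φ = 0.318223, sin λ = -0.510806, cos λ = 0.859696.
ΔN = −sin φ cos λ·ΔX − sin φ sin λ·ΔY + cos φ·ΔZ = −(0.948016)(0.859696)(-575) − (0.948016)(-0.510806)(35) + (0.318223)(-127) = 445.16 m.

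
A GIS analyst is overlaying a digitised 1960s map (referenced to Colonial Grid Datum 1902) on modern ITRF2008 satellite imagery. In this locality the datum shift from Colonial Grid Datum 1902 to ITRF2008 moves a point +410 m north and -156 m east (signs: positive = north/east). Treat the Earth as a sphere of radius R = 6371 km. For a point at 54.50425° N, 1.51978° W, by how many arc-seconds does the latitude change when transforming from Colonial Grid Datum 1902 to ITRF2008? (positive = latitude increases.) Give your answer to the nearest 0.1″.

On a sphere of radius R, 1 rad of latitude = R, so Δφ = ΔN / R = 410.0 / 6371000 = 6.4354e-05 rad = 13.274″.

Δφ = 13.3″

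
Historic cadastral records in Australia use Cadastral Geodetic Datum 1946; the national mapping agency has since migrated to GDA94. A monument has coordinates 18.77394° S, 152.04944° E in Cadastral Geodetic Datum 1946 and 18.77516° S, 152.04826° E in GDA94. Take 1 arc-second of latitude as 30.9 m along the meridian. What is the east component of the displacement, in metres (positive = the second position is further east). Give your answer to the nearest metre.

Δφ = -18.77516° − -18.77394° = -0.00122°; Δλ = 152.04826° − 152.04944° = -0.00118°.
1° of latitude = 3600 × 30.90 = 111240 m.
ΔN = Δφ × 111240 = -135.7 m; ΔE = Δλ × 111240 × cos(-18.77394°) = -0.00118 × 111240 × 0.946796 = -124.3 m.

ΔE = -124 m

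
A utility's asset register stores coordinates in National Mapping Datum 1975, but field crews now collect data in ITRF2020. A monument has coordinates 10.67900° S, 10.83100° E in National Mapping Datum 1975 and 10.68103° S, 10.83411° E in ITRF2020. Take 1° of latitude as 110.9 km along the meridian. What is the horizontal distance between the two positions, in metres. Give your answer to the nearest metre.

407 m

Δφ = -10.68103° − -10.67900° = -0.00203°; Δλ = 10.83411° − 10.83100° = +0.00311°.
ΔN = Δφ × 110900 = -225.1 m; ΔE = Δλ × 110900 × cos(-10.67900°) = +0.00311 × 110900 × 0.982681 = 338.9 m.
Distance = √(ΔE² + ΔN²) = √(338.9² + (-225.1)²) = 406.9 m.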